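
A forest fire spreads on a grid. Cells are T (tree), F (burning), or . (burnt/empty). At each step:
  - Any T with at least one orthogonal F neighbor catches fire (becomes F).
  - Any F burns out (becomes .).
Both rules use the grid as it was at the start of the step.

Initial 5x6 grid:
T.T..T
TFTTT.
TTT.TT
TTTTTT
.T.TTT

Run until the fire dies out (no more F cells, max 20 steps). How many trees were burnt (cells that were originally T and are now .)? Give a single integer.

Step 1: +3 fires, +1 burnt (F count now 3)
Step 2: +6 fires, +3 burnt (F count now 6)
Step 3: +4 fires, +6 burnt (F count now 4)
Step 4: +2 fires, +4 burnt (F count now 2)
Step 5: +3 fires, +2 burnt (F count now 3)
Step 6: +2 fires, +3 burnt (F count now 2)
Step 7: +1 fires, +2 burnt (F count now 1)
Step 8: +0 fires, +1 burnt (F count now 0)
Fire out after step 8
Initially T: 22, now '.': 29
Total burnt (originally-T cells now '.'): 21

Answer: 21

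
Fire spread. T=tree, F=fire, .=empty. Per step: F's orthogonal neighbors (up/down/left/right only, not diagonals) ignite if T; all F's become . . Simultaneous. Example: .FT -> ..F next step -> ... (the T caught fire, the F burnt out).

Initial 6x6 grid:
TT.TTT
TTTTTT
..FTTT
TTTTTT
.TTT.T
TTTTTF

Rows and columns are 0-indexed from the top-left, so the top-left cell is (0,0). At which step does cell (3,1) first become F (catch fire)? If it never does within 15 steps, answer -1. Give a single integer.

Step 1: cell (3,1)='T' (+5 fires, +2 burnt)
Step 2: cell (3,1)='F' (+8 fires, +5 burnt)
  -> target ignites at step 2
Step 3: cell (3,1)='.' (+10 fires, +8 burnt)
Step 4: cell (3,1)='.' (+4 fires, +10 burnt)
Step 5: cell (3,1)='.' (+2 fires, +4 burnt)
Step 6: cell (3,1)='.' (+0 fires, +2 burnt)
  fire out at step 6

2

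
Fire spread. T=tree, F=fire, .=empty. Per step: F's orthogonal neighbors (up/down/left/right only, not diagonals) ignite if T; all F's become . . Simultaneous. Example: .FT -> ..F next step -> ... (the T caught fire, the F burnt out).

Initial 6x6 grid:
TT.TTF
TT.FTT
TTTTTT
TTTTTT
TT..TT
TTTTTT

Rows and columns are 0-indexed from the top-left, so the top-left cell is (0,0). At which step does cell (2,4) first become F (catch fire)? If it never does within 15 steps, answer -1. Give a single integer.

Step 1: cell (2,4)='T' (+5 fires, +2 burnt)
Step 2: cell (2,4)='F' (+4 fires, +5 burnt)
  -> target ignites at step 2
Step 3: cell (2,4)='.' (+4 fires, +4 burnt)
Step 4: cell (2,4)='.' (+5 fires, +4 burnt)
Step 5: cell (2,4)='.' (+6 fires, +5 burnt)
Step 6: cell (2,4)='.' (+4 fires, +6 burnt)
Step 7: cell (2,4)='.' (+2 fires, +4 burnt)
Step 8: cell (2,4)='.' (+0 fires, +2 burnt)
  fire out at step 8

2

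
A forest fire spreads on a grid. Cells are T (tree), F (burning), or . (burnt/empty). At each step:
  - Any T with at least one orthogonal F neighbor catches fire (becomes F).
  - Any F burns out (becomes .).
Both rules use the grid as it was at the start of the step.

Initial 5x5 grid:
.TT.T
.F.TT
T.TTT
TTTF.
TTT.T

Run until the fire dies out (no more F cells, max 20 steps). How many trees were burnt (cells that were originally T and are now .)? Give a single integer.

Answer: 15

Derivation:
Step 1: +3 fires, +2 burnt (F count now 3)
Step 2: +6 fires, +3 burnt (F count now 6)
Step 3: +3 fires, +6 burnt (F count now 3)
Step 4: +3 fires, +3 burnt (F count now 3)
Step 5: +0 fires, +3 burnt (F count now 0)
Fire out after step 5
Initially T: 16, now '.': 24
Total burnt (originally-T cells now '.'): 15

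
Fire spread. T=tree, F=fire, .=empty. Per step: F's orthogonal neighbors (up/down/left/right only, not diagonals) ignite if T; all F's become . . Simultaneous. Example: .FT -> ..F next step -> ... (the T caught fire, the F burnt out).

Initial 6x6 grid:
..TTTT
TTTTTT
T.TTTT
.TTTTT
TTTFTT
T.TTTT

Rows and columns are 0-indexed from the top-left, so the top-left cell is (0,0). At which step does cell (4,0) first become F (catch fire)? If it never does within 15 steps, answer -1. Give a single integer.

Step 1: cell (4,0)='T' (+4 fires, +1 burnt)
Step 2: cell (4,0)='T' (+7 fires, +4 burnt)
Step 3: cell (4,0)='F' (+7 fires, +7 burnt)
  -> target ignites at step 3
Step 4: cell (4,0)='.' (+5 fires, +7 burnt)
Step 5: cell (4,0)='.' (+4 fires, +5 burnt)
Step 6: cell (4,0)='.' (+2 fires, +4 burnt)
Step 7: cell (4,0)='.' (+1 fires, +2 burnt)
Step 8: cell (4,0)='.' (+0 fires, +1 burnt)
  fire out at step 8

3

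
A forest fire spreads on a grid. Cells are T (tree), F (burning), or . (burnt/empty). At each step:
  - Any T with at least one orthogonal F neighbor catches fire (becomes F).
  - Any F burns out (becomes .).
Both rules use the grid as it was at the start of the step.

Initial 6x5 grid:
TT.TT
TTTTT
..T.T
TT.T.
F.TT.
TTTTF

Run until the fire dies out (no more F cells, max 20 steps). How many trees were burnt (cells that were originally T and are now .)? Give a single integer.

Step 1: +3 fires, +2 burnt (F count now 3)
Step 2: +4 fires, +3 burnt (F count now 4)
Step 3: +2 fires, +4 burnt (F count now 2)
Step 4: +0 fires, +2 burnt (F count now 0)
Fire out after step 4
Initially T: 20, now '.': 19
Total burnt (originally-T cells now '.'): 9

Answer: 9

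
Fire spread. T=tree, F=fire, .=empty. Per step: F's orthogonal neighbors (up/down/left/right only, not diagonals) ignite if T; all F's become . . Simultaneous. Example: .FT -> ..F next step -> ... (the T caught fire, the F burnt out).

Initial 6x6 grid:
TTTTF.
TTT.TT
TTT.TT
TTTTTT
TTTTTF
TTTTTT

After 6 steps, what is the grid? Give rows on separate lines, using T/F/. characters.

Step 1: 5 trees catch fire, 2 burn out
  TTTF..
  TTT.FT
  TTT.TT
  TTTTTF
  TTTTF.
  TTTTTF
Step 2: 7 trees catch fire, 5 burn out
  TTF...
  TTT..F
  TTT.FF
  TTTTF.
  TTTF..
  TTTTF.
Step 3: 5 trees catch fire, 7 burn out
  TF....
  TTF...
  TTT...
  TTTF..
  TTF...
  TTTF..
Step 4: 6 trees catch fire, 5 burn out
  F.....
  TF....
  TTF...
  TTF...
  TF....
  TTF...
Step 5: 5 trees catch fire, 6 burn out
  ......
  F.....
  TF....
  TF....
  F.....
  TF....
Step 6: 3 trees catch fire, 5 burn out
  ......
  ......
  F.....
  F.....
  ......
  F.....

......
......
F.....
F.....
......
F.....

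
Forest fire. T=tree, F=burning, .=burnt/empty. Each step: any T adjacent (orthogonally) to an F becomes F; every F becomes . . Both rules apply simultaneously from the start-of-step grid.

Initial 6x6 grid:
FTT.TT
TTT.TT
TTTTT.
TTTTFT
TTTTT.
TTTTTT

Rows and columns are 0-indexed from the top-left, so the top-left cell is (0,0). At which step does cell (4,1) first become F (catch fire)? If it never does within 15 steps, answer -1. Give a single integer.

Step 1: cell (4,1)='T' (+6 fires, +2 burnt)
Step 2: cell (4,1)='T' (+8 fires, +6 burnt)
Step 3: cell (4,1)='T' (+10 fires, +8 burnt)
Step 4: cell (4,1)='F' (+4 fires, +10 burnt)
  -> target ignites at step 4
Step 5: cell (4,1)='.' (+2 fires, +4 burnt)
Step 6: cell (4,1)='.' (+0 fires, +2 burnt)
  fire out at step 6

4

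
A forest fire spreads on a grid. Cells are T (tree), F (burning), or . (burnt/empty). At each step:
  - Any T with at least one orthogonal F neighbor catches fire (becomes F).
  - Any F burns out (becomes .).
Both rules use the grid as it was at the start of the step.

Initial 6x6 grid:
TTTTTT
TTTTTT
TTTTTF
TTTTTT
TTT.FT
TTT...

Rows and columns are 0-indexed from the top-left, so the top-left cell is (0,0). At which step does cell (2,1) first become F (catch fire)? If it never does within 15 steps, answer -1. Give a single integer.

Step 1: cell (2,1)='T' (+5 fires, +2 burnt)
Step 2: cell (2,1)='T' (+4 fires, +5 burnt)
Step 3: cell (2,1)='T' (+4 fires, +4 burnt)
Step 4: cell (2,1)='F' (+5 fires, +4 burnt)
  -> target ignites at step 4
Step 5: cell (2,1)='.' (+6 fires, +5 burnt)
Step 6: cell (2,1)='.' (+4 fires, +6 burnt)
Step 7: cell (2,1)='.' (+2 fires, +4 burnt)
Step 8: cell (2,1)='.' (+0 fires, +2 burnt)
  fire out at step 8

4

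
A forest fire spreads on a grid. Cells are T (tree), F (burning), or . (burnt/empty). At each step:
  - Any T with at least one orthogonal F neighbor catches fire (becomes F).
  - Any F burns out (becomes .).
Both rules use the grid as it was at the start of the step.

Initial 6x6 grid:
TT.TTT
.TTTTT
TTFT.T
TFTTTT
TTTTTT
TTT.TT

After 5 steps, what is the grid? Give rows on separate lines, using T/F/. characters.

Step 1: 6 trees catch fire, 2 burn out
  TT.TTT
  .TFTTT
  TF.F.T
  F.FTTT
  TFTTTT
  TTT.TT
Step 2: 7 trees catch fire, 6 burn out
  TT.TTT
  .F.FTT
  F....T
  ...FTT
  F.FTTT
  TFT.TT
Step 3: 7 trees catch fire, 7 burn out
  TF.FTT
  ....FT
  .....T
  ....FT
  ...FTT
  F.F.TT
Step 4: 5 trees catch fire, 7 burn out
  F...FT
  .....F
  .....T
  .....F
  ....FT
  ....TT
Step 5: 4 trees catch fire, 5 burn out
  .....F
  ......
  .....F
  ......
  .....F
  ....FT

.....F
......
.....F
......
.....F
....FT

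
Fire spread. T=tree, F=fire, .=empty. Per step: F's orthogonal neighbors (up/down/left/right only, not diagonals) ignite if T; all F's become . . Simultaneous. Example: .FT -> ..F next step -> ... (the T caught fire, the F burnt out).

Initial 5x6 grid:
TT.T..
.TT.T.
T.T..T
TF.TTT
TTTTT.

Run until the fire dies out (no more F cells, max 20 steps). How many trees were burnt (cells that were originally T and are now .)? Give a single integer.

Answer: 11

Derivation:
Step 1: +2 fires, +1 burnt (F count now 2)
Step 2: +3 fires, +2 burnt (F count now 3)
Step 3: +1 fires, +3 burnt (F count now 1)
Step 4: +2 fires, +1 burnt (F count now 2)
Step 5: +1 fires, +2 burnt (F count now 1)
Step 6: +1 fires, +1 burnt (F count now 1)
Step 7: +1 fires, +1 burnt (F count now 1)
Step 8: +0 fires, +1 burnt (F count now 0)
Fire out after step 8
Initially T: 18, now '.': 23
Total burnt (originally-T cells now '.'): 11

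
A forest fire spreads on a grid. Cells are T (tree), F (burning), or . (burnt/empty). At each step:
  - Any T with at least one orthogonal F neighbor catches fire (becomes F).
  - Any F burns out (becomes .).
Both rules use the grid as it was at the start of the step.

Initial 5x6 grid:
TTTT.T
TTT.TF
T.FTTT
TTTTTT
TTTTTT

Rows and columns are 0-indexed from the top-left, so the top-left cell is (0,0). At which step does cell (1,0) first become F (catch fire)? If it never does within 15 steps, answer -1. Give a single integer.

Step 1: cell (1,0)='T' (+6 fires, +2 burnt)
Step 2: cell (1,0)='T' (+7 fires, +6 burnt)
Step 3: cell (1,0)='F' (+8 fires, +7 burnt)
  -> target ignites at step 3
Step 4: cell (1,0)='.' (+4 fires, +8 burnt)
Step 5: cell (1,0)='.' (+0 fires, +4 burnt)
  fire out at step 5

3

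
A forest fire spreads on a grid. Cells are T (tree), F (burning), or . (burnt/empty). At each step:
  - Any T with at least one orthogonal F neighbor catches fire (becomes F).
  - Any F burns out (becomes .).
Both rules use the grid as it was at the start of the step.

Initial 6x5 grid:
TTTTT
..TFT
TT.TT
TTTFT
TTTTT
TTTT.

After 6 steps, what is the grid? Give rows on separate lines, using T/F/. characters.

Step 1: 7 trees catch fire, 2 burn out
  TTTFT
  ..F.F
  TT.FT
  TTF.F
  TTTFT
  TTTT.
Step 2: 7 trees catch fire, 7 burn out
  TTF.F
  .....
  TT..F
  TF...
  TTF.F
  TTTF.
Step 3: 5 trees catch fire, 7 burn out
  TF...
  .....
  TF...
  F....
  TF...
  TTF..
Step 4: 4 trees catch fire, 5 burn out
  F....
  .....
  F....
  .....
  F....
  TF...
Step 5: 1 trees catch fire, 4 burn out
  .....
  .....
  .....
  .....
  .....
  F....
Step 6: 0 trees catch fire, 1 burn out
  .....
  .....
  .....
  .....
  .....
  .....

.....
.....
.....
.....
.....
.....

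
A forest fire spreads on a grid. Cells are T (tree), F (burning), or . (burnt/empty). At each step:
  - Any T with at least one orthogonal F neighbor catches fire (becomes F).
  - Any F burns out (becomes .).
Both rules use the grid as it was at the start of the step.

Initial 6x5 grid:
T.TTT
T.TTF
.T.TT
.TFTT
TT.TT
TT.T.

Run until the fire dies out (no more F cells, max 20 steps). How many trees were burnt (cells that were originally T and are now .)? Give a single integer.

Answer: 18

Derivation:
Step 1: +5 fires, +2 burnt (F count now 5)
Step 2: +7 fires, +5 burnt (F count now 7)
Step 3: +5 fires, +7 burnt (F count now 5)
Step 4: +1 fires, +5 burnt (F count now 1)
Step 5: +0 fires, +1 burnt (F count now 0)
Fire out after step 5
Initially T: 20, now '.': 28
Total burnt (originally-T cells now '.'): 18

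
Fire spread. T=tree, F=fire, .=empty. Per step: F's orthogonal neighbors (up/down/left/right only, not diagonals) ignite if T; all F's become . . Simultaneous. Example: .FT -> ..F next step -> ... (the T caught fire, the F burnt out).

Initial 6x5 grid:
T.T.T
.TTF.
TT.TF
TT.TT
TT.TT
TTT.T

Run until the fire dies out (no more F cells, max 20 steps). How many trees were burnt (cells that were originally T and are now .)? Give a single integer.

Answer: 18

Derivation:
Step 1: +3 fires, +2 burnt (F count now 3)
Step 2: +4 fires, +3 burnt (F count now 4)
Step 3: +3 fires, +4 burnt (F count now 3)
Step 4: +2 fires, +3 burnt (F count now 2)
Step 5: +2 fires, +2 burnt (F count now 2)
Step 6: +2 fires, +2 burnt (F count now 2)
Step 7: +2 fires, +2 burnt (F count now 2)
Step 8: +0 fires, +2 burnt (F count now 0)
Fire out after step 8
Initially T: 20, now '.': 28
Total burnt (originally-T cells now '.'): 18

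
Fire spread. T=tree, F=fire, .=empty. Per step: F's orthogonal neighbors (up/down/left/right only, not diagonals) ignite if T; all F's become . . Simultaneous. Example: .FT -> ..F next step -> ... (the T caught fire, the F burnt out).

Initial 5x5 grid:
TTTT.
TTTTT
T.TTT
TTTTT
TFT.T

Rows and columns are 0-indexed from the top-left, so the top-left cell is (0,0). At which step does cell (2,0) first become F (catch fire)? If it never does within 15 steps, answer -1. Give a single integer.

Step 1: cell (2,0)='T' (+3 fires, +1 burnt)
Step 2: cell (2,0)='T' (+2 fires, +3 burnt)
Step 3: cell (2,0)='F' (+3 fires, +2 burnt)
  -> target ignites at step 3
Step 4: cell (2,0)='.' (+4 fires, +3 burnt)
Step 5: cell (2,0)='.' (+6 fires, +4 burnt)
Step 6: cell (2,0)='.' (+3 fires, +6 burnt)
Step 7: cell (2,0)='.' (+0 fires, +3 burnt)
  fire out at step 7

3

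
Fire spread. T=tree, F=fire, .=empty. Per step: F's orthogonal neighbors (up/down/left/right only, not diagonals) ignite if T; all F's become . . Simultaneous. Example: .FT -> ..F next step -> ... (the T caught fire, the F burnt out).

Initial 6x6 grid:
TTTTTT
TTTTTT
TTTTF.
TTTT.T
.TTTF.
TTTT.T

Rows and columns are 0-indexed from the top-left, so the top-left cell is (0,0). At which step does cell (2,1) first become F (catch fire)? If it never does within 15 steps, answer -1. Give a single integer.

Step 1: cell (2,1)='T' (+3 fires, +2 burnt)
Step 2: cell (2,1)='T' (+7 fires, +3 burnt)
Step 3: cell (2,1)='F' (+7 fires, +7 burnt)
  -> target ignites at step 3
Step 4: cell (2,1)='.' (+5 fires, +7 burnt)
Step 5: cell (2,1)='.' (+4 fires, +5 burnt)
Step 6: cell (2,1)='.' (+1 fires, +4 burnt)
Step 7: cell (2,1)='.' (+0 fires, +1 burnt)
  fire out at step 7

3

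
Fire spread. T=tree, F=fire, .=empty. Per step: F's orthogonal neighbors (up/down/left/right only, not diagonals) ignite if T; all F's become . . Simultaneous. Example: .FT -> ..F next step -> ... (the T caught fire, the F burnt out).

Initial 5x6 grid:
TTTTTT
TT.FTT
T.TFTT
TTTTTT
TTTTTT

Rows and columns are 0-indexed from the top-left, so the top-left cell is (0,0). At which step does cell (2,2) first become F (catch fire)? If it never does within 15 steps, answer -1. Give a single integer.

Step 1: cell (2,2)='F' (+5 fires, +2 burnt)
  -> target ignites at step 1
Step 2: cell (2,2)='.' (+7 fires, +5 burnt)
Step 3: cell (2,2)='.' (+6 fires, +7 burnt)
Step 4: cell (2,2)='.' (+5 fires, +6 burnt)
Step 5: cell (2,2)='.' (+3 fires, +5 burnt)
Step 6: cell (2,2)='.' (+0 fires, +3 burnt)
  fire out at step 6

1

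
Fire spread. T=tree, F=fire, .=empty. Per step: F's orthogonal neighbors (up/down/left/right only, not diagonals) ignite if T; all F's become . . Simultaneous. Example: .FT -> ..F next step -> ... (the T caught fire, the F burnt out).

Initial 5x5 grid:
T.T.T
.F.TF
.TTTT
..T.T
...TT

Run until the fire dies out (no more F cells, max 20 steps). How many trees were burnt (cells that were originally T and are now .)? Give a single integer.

Answer: 10

Derivation:
Step 1: +4 fires, +2 burnt (F count now 4)
Step 2: +3 fires, +4 burnt (F count now 3)
Step 3: +2 fires, +3 burnt (F count now 2)
Step 4: +1 fires, +2 burnt (F count now 1)
Step 5: +0 fires, +1 burnt (F count now 0)
Fire out after step 5
Initially T: 12, now '.': 23
Total burnt (originally-T cells now '.'): 10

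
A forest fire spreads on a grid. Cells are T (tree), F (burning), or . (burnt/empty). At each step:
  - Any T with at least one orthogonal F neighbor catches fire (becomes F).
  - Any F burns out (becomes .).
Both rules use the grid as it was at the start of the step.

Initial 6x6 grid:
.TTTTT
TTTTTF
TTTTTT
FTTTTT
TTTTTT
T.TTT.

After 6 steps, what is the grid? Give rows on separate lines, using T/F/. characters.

Step 1: 6 trees catch fire, 2 burn out
  .TTTTF
  TTTTF.
  FTTTTF
  .FTTTT
  FTTTTT
  T.TTT.
Step 2: 9 trees catch fire, 6 burn out
  .TTTF.
  FTTF..
  .FTTF.
  ..FTTF
  .FTTTT
  F.TTT.
Step 3: 9 trees catch fire, 9 burn out
  .TTF..
  .FF...
  ..FF..
  ...FF.
  ..FTTF
  ..TTT.
Step 4: 5 trees catch fire, 9 burn out
  .FF...
  ......
  ......
  ......
  ...FF.
  ..FTT.
Step 5: 2 trees catch fire, 5 burn out
  ......
  ......
  ......
  ......
  ......
  ...FF.
Step 6: 0 trees catch fire, 2 burn out
  ......
  ......
  ......
  ......
  ......
  ......

......
......
......
......
......
......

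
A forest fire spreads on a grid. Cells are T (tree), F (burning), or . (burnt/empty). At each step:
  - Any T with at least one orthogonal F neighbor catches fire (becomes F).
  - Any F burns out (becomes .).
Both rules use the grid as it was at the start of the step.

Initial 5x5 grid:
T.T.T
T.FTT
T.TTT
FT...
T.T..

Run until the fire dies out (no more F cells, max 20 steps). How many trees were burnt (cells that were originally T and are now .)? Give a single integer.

Answer: 12

Derivation:
Step 1: +6 fires, +2 burnt (F count now 6)
Step 2: +3 fires, +6 burnt (F count now 3)
Step 3: +3 fires, +3 burnt (F count now 3)
Step 4: +0 fires, +3 burnt (F count now 0)
Fire out after step 4
Initially T: 13, now '.': 24
Total burnt (originally-T cells now '.'): 12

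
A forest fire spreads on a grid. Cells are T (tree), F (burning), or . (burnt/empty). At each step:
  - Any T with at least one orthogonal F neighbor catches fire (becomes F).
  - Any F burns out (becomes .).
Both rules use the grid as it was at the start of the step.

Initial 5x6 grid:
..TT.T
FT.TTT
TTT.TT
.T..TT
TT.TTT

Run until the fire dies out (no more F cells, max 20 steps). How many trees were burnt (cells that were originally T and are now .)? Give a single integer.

Step 1: +2 fires, +1 burnt (F count now 2)
Step 2: +1 fires, +2 burnt (F count now 1)
Step 3: +2 fires, +1 burnt (F count now 2)
Step 4: +1 fires, +2 burnt (F count now 1)
Step 5: +1 fires, +1 burnt (F count now 1)
Step 6: +0 fires, +1 burnt (F count now 0)
Fire out after step 6
Initially T: 20, now '.': 17
Total burnt (originally-T cells now '.'): 7

Answer: 7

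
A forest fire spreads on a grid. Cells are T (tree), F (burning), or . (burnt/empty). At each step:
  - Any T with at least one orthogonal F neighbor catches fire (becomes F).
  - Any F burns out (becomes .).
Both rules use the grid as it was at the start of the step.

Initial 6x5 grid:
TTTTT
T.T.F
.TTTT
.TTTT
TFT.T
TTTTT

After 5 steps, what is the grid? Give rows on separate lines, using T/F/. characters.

Step 1: 6 trees catch fire, 2 burn out
  TTTTF
  T.T..
  .TTTF
  .FTTT
  F.F.T
  TFTTT
Step 2: 7 trees catch fire, 6 burn out
  TTTF.
  T.T..
  .FTF.
  ..FTF
  ....T
  F.FTT
Step 3: 5 trees catch fire, 7 burn out
  TTF..
  T.T..
  ..F..
  ...F.
  ....F
  ...FT
Step 4: 3 trees catch fire, 5 burn out
  TF...
  T.F..
  .....
  .....
  .....
  ....F
Step 5: 1 trees catch fire, 3 burn out
  F....
  T....
  .....
  .....
  .....
  .....

F....
T....
.....
.....
.....
.....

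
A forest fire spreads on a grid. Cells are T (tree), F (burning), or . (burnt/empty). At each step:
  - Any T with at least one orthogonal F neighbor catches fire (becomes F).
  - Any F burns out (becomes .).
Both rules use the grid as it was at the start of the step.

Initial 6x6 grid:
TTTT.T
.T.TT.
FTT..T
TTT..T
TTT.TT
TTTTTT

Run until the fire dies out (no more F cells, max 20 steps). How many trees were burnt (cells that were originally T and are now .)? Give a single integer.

Answer: 25

Derivation:
Step 1: +2 fires, +1 burnt (F count now 2)
Step 2: +4 fires, +2 burnt (F count now 4)
Step 3: +4 fires, +4 burnt (F count now 4)
Step 4: +4 fires, +4 burnt (F count now 4)
Step 5: +2 fires, +4 burnt (F count now 2)
Step 6: +2 fires, +2 burnt (F count now 2)
Step 7: +2 fires, +2 burnt (F count now 2)
Step 8: +2 fires, +2 burnt (F count now 2)
Step 9: +1 fires, +2 burnt (F count now 1)
Step 10: +1 fires, +1 burnt (F count now 1)
Step 11: +1 fires, +1 burnt (F count now 1)
Step 12: +0 fires, +1 burnt (F count now 0)
Fire out after step 12
Initially T: 26, now '.': 35
Total burnt (originally-T cells now '.'): 25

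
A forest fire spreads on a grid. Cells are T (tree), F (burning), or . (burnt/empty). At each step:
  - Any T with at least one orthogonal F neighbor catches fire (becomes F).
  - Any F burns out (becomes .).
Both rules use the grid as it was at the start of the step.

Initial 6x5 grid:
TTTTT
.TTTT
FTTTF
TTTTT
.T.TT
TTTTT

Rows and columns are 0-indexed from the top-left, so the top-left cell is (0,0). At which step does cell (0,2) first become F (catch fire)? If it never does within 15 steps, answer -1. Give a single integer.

Step 1: cell (0,2)='T' (+5 fires, +2 burnt)
Step 2: cell (0,2)='T' (+7 fires, +5 burnt)
Step 3: cell (0,2)='T' (+7 fires, +7 burnt)
Step 4: cell (0,2)='F' (+4 fires, +7 burnt)
  -> target ignites at step 4
Step 5: cell (0,2)='.' (+2 fires, +4 burnt)
Step 6: cell (0,2)='.' (+0 fires, +2 burnt)
  fire out at step 6

4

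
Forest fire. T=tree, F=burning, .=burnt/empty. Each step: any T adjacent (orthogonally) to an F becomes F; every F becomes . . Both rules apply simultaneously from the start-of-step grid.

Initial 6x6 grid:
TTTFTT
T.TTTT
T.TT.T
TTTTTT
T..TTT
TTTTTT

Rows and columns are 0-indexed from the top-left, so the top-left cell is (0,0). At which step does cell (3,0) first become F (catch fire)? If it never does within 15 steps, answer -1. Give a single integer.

Step 1: cell (3,0)='T' (+3 fires, +1 burnt)
Step 2: cell (3,0)='T' (+5 fires, +3 burnt)
Step 3: cell (3,0)='T' (+4 fires, +5 burnt)
Step 4: cell (3,0)='T' (+5 fires, +4 burnt)
Step 5: cell (3,0)='T' (+5 fires, +5 burnt)
Step 6: cell (3,0)='F' (+4 fires, +5 burnt)
  -> target ignites at step 6
Step 7: cell (3,0)='.' (+3 fires, +4 burnt)
Step 8: cell (3,0)='.' (+1 fires, +3 burnt)
Step 9: cell (3,0)='.' (+0 fires, +1 burnt)
  fire out at step 9

6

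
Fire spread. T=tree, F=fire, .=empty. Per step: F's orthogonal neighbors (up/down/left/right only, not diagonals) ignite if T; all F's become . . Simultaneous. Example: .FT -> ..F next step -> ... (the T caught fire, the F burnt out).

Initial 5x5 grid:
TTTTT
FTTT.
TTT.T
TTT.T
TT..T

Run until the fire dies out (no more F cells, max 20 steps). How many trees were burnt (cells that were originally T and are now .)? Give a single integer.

Step 1: +3 fires, +1 burnt (F count now 3)
Step 2: +4 fires, +3 burnt (F count now 4)
Step 3: +5 fires, +4 burnt (F count now 5)
Step 4: +3 fires, +5 burnt (F count now 3)
Step 5: +1 fires, +3 burnt (F count now 1)
Step 6: +0 fires, +1 burnt (F count now 0)
Fire out after step 6
Initially T: 19, now '.': 22
Total burnt (originally-T cells now '.'): 16

Answer: 16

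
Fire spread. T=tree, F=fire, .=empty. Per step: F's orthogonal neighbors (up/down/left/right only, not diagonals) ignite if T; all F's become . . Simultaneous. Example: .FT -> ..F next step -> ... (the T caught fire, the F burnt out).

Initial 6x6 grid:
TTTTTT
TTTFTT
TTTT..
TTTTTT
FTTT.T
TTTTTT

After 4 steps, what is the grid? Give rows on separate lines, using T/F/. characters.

Step 1: 7 trees catch fire, 2 burn out
  TTTFTT
  TTF.FT
  TTTF..
  FTTTTT
  .FTT.T
  FTTTTT
Step 2: 10 trees catch fire, 7 burn out
  TTF.FT
  TF...F
  FTF...
  .FTFTT
  ..FT.T
  .FTTTT
Step 3: 8 trees catch fire, 10 burn out
  TF...F
  F.....
  .F....
  ..F.FT
  ...F.T
  ..FTTT
Step 4: 3 trees catch fire, 8 burn out
  F.....
  ......
  ......
  .....F
  .....T
  ...FTT

F.....
......
......
.....F
.....T
...FTT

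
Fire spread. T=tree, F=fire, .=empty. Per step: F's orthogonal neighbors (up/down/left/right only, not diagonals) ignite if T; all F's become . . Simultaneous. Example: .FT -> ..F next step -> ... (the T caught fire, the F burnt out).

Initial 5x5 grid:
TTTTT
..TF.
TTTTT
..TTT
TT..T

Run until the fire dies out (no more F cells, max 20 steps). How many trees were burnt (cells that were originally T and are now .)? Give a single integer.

Step 1: +3 fires, +1 burnt (F count now 3)
Step 2: +5 fires, +3 burnt (F count now 5)
Step 3: +4 fires, +5 burnt (F count now 4)
Step 4: +3 fires, +4 burnt (F count now 3)
Step 5: +0 fires, +3 burnt (F count now 0)
Fire out after step 5
Initially T: 17, now '.': 23
Total burnt (originally-T cells now '.'): 15

Answer: 15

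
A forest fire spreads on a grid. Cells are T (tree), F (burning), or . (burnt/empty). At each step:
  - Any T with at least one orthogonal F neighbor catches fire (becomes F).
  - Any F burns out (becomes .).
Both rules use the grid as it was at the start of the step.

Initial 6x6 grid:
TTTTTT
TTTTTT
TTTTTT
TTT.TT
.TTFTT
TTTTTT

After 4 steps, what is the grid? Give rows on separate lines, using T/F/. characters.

Step 1: 3 trees catch fire, 1 burn out
  TTTTTT
  TTTTTT
  TTTTTT
  TTT.TT
  .TF.FT
  TTTFTT
Step 2: 6 trees catch fire, 3 burn out
  TTTTTT
  TTTTTT
  TTTTTT
  TTF.FT
  .F...F
  TTF.FT
Step 3: 6 trees catch fire, 6 burn out
  TTTTTT
  TTTTTT
  TTFTFT
  TF...F
  ......
  TF...F
Step 4: 7 trees catch fire, 6 burn out
  TTTTTT
  TTFTFT
  TF.F.F
  F.....
  ......
  F.....

TTTTTT
TTFTFT
TF.F.F
F.....
......
F.....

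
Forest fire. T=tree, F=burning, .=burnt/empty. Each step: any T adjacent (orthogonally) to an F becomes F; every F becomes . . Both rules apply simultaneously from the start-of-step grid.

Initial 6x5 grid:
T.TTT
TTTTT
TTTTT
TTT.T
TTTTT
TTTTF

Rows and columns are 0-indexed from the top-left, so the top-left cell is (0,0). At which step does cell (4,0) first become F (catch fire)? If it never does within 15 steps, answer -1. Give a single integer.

Step 1: cell (4,0)='T' (+2 fires, +1 burnt)
Step 2: cell (4,0)='T' (+3 fires, +2 burnt)
Step 3: cell (4,0)='T' (+3 fires, +3 burnt)
Step 4: cell (4,0)='T' (+5 fires, +3 burnt)
Step 5: cell (4,0)='F' (+5 fires, +5 burnt)
  -> target ignites at step 5
Step 6: cell (4,0)='.' (+4 fires, +5 burnt)
Step 7: cell (4,0)='.' (+3 fires, +4 burnt)
Step 8: cell (4,0)='.' (+1 fires, +3 burnt)
Step 9: cell (4,0)='.' (+1 fires, +1 burnt)
Step 10: cell (4,0)='.' (+0 fires, +1 burnt)
  fire out at step 10

5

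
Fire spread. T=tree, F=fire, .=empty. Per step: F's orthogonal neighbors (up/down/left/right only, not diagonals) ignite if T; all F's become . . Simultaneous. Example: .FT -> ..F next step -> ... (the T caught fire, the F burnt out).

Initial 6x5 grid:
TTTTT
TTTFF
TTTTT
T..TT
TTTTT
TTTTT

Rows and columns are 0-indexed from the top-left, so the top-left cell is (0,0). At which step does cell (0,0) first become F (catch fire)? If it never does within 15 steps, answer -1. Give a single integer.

Step 1: cell (0,0)='T' (+5 fires, +2 burnt)
Step 2: cell (0,0)='T' (+5 fires, +5 burnt)
Step 3: cell (0,0)='T' (+5 fires, +5 burnt)
Step 4: cell (0,0)='F' (+5 fires, +5 burnt)
  -> target ignites at step 4
Step 5: cell (0,0)='.' (+3 fires, +5 burnt)
Step 6: cell (0,0)='.' (+2 fires, +3 burnt)
Step 7: cell (0,0)='.' (+1 fires, +2 burnt)
Step 8: cell (0,0)='.' (+0 fires, +1 burnt)
  fire out at step 8

4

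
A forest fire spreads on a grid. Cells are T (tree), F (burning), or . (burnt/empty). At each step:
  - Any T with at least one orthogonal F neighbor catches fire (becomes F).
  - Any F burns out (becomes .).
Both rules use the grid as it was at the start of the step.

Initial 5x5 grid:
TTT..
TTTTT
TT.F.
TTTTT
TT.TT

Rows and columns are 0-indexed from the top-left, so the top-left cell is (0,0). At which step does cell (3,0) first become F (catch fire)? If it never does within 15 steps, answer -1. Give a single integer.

Step 1: cell (3,0)='T' (+2 fires, +1 burnt)
Step 2: cell (3,0)='T' (+5 fires, +2 burnt)
Step 3: cell (3,0)='T' (+4 fires, +5 burnt)
Step 4: cell (3,0)='F' (+5 fires, +4 burnt)
  -> target ignites at step 4
Step 5: cell (3,0)='.' (+3 fires, +5 burnt)
Step 6: cell (3,0)='.' (+0 fires, +3 burnt)
  fire out at step 6

4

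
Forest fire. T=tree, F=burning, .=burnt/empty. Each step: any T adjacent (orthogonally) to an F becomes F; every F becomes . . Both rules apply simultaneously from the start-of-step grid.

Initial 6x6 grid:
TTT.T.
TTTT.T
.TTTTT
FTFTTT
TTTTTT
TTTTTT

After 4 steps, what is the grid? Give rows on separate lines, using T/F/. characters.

Step 1: 5 trees catch fire, 2 burn out
  TTT.T.
  TTTT.T
  .TFTTT
  .F.FTT
  FTFTTT
  TTTTTT
Step 2: 8 trees catch fire, 5 burn out
  TTT.T.
  TTFT.T
  .F.FTT
  ....FT
  .F.FTT
  FTFTTT
Step 3: 8 trees catch fire, 8 burn out
  TTF.T.
  TF.F.T
  ....FT
  .....F
  ....FT
  .F.FTT
Step 4: 5 trees catch fire, 8 burn out
  TF..T.
  F....T
  .....F
  ......
  .....F
  ....FT

TF..T.
F....T
.....F
......
.....F
....FT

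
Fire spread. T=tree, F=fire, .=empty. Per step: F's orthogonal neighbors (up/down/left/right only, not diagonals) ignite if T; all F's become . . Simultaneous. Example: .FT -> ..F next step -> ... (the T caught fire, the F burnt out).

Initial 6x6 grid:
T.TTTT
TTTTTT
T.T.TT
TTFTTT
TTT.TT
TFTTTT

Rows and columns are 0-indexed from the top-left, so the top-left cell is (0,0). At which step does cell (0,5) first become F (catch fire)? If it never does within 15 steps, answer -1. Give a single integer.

Step 1: cell (0,5)='T' (+7 fires, +2 burnt)
Step 2: cell (0,5)='T' (+5 fires, +7 burnt)
Step 3: cell (0,5)='T' (+8 fires, +5 burnt)
Step 4: cell (0,5)='T' (+6 fires, +8 burnt)
Step 5: cell (0,5)='T' (+3 fires, +6 burnt)
Step 6: cell (0,5)='F' (+1 fires, +3 burnt)
  -> target ignites at step 6
Step 7: cell (0,5)='.' (+0 fires, +1 burnt)
  fire out at step 7

6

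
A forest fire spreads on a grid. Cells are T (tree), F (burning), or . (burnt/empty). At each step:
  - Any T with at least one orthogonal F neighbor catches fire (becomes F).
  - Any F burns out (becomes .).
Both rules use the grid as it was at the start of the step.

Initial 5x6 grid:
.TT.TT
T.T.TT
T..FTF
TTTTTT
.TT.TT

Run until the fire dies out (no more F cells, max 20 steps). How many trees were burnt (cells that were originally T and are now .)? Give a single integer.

Step 1: +4 fires, +2 burnt (F count now 4)
Step 2: +5 fires, +4 burnt (F count now 5)
Step 3: +4 fires, +5 burnt (F count now 4)
Step 4: +2 fires, +4 burnt (F count now 2)
Step 5: +1 fires, +2 burnt (F count now 1)
Step 6: +1 fires, +1 burnt (F count now 1)
Step 7: +0 fires, +1 burnt (F count now 0)
Fire out after step 7
Initially T: 20, now '.': 27
Total burnt (originally-T cells now '.'): 17

Answer: 17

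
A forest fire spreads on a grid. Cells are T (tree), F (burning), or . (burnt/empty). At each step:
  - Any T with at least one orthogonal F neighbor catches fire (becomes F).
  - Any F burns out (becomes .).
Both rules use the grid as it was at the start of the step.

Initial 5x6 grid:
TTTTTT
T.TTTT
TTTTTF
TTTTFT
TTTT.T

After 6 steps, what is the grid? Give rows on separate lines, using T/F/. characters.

Step 1: 4 trees catch fire, 2 burn out
  TTTTTT
  T.TTTF
  TTTTF.
  TTTF.F
  TTTT.T
Step 2: 6 trees catch fire, 4 burn out
  TTTTTF
  T.TTF.
  TTTF..
  TTF...
  TTTF.F
Step 3: 5 trees catch fire, 6 burn out
  TTTTF.
  T.TF..
  TTF...
  TF....
  TTF...
Step 4: 5 trees catch fire, 5 burn out
  TTTF..
  T.F...
  TF....
  F.....
  TF....
Step 5: 3 trees catch fire, 5 burn out
  TTF...
  T.....
  F.....
  ......
  F.....
Step 6: 2 trees catch fire, 3 burn out
  TF....
  F.....
  ......
  ......
  ......

TF....
F.....
......
......
......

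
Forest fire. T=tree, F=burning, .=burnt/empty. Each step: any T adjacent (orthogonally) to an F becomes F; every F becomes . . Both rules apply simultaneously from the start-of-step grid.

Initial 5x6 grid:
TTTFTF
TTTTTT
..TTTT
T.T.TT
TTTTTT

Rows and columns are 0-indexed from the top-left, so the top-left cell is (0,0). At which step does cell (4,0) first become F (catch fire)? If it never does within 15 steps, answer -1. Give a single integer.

Step 1: cell (4,0)='T' (+4 fires, +2 burnt)
Step 2: cell (4,0)='T' (+5 fires, +4 burnt)
Step 3: cell (4,0)='T' (+5 fires, +5 burnt)
Step 4: cell (4,0)='T' (+4 fires, +5 burnt)
Step 5: cell (4,0)='T' (+2 fires, +4 burnt)
Step 6: cell (4,0)='T' (+2 fires, +2 burnt)
Step 7: cell (4,0)='F' (+1 fires, +2 burnt)
  -> target ignites at step 7
Step 8: cell (4,0)='.' (+1 fires, +1 burnt)
Step 9: cell (4,0)='.' (+0 fires, +1 burnt)
  fire out at step 9

7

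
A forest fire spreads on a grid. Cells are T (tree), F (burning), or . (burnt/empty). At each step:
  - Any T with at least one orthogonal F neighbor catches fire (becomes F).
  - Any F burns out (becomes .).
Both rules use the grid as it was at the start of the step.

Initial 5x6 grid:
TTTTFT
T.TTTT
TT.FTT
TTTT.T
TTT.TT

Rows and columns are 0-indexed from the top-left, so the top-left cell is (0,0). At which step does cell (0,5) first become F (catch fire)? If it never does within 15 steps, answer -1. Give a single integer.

Step 1: cell (0,5)='F' (+6 fires, +2 burnt)
  -> target ignites at step 1
Step 2: cell (0,5)='.' (+5 fires, +6 burnt)
Step 3: cell (0,5)='.' (+4 fires, +5 burnt)
Step 4: cell (0,5)='.' (+5 fires, +4 burnt)
Step 5: cell (0,5)='.' (+4 fires, +5 burnt)
Step 6: cell (0,5)='.' (+0 fires, +4 burnt)
  fire out at step 6

1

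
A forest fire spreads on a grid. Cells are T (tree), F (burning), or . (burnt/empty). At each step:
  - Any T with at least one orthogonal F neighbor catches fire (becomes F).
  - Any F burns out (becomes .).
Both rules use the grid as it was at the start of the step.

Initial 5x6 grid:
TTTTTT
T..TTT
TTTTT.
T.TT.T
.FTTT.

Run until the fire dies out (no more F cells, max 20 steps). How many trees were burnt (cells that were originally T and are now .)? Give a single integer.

Answer: 21

Derivation:
Step 1: +1 fires, +1 burnt (F count now 1)
Step 2: +2 fires, +1 burnt (F count now 2)
Step 3: +3 fires, +2 burnt (F count now 3)
Step 4: +2 fires, +3 burnt (F count now 2)
Step 5: +3 fires, +2 burnt (F count now 3)
Step 6: +4 fires, +3 burnt (F count now 4)
Step 7: +4 fires, +4 burnt (F count now 4)
Step 8: +2 fires, +4 burnt (F count now 2)
Step 9: +0 fires, +2 burnt (F count now 0)
Fire out after step 9
Initially T: 22, now '.': 29
Total burnt (originally-T cells now '.'): 21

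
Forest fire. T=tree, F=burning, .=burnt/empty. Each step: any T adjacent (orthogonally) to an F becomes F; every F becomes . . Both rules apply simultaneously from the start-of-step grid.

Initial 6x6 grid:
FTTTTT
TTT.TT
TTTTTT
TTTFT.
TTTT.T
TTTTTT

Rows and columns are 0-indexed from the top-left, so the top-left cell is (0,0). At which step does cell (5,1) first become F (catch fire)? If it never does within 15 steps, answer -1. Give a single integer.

Step 1: cell (5,1)='T' (+6 fires, +2 burnt)
Step 2: cell (5,1)='T' (+8 fires, +6 burnt)
Step 3: cell (5,1)='T' (+9 fires, +8 burnt)
Step 4: cell (5,1)='F' (+5 fires, +9 burnt)
  -> target ignites at step 4
Step 5: cell (5,1)='.' (+3 fires, +5 burnt)
Step 6: cell (5,1)='.' (+0 fires, +3 burnt)
  fire out at step 6

4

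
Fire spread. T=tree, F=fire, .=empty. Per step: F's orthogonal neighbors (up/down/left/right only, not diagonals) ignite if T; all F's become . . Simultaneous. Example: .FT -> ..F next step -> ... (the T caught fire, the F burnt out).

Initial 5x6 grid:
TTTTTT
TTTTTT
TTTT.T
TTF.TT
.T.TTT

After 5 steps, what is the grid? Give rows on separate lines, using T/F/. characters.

Step 1: 2 trees catch fire, 1 burn out
  TTTTTT
  TTTTTT
  TTFT.T
  TF..TT
  .T.TTT
Step 2: 5 trees catch fire, 2 burn out
  TTTTTT
  TTFTTT
  TF.F.T
  F...TT
  .F.TTT
Step 3: 4 trees catch fire, 5 burn out
  TTFTTT
  TF.FTT
  F....T
  ....TT
  ...TTT
Step 4: 4 trees catch fire, 4 burn out
  TF.FTT
  F...FT
  .....T
  ....TT
  ...TTT
Step 5: 3 trees catch fire, 4 burn out
  F...FT
  .....F
  .....T
  ....TT
  ...TTT

F...FT
.....F
.....T
....TT
...TTT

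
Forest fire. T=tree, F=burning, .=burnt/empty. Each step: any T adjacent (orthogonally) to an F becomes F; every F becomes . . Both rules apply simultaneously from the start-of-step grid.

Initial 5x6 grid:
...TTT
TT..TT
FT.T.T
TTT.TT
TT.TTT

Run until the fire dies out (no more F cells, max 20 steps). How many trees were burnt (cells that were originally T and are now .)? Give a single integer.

Step 1: +3 fires, +1 burnt (F count now 3)
Step 2: +3 fires, +3 burnt (F count now 3)
Step 3: +2 fires, +3 burnt (F count now 2)
Step 4: +0 fires, +2 burnt (F count now 0)
Fire out after step 4
Initially T: 20, now '.': 18
Total burnt (originally-T cells now '.'): 8

Answer: 8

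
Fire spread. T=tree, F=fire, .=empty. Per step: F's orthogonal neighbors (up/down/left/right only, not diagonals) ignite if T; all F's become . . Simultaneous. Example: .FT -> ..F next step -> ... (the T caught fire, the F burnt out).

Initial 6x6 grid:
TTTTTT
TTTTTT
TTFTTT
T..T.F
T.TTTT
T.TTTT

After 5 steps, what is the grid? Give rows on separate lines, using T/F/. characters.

Step 1: 5 trees catch fire, 2 burn out
  TTTTTT
  TTFTTT
  TF.FTF
  T..T..
  T.TTTF
  T.TTTT
Step 2: 9 trees catch fire, 5 burn out
  TTFTTT
  TF.FTF
  F...F.
  T..F..
  T.TTF.
  T.TTTF
Step 3: 8 trees catch fire, 9 burn out
  TF.FTF
  F...F.
  ......
  F.....
  T.TF..
  T.TTF.
Step 4: 5 trees catch fire, 8 burn out
  F...F.
  ......
  ......
  ......
  F.F...
  T.TF..
Step 5: 2 trees catch fire, 5 burn out
  ......
  ......
  ......
  ......
  ......
  F.F...

......
......
......
......
......
F.F...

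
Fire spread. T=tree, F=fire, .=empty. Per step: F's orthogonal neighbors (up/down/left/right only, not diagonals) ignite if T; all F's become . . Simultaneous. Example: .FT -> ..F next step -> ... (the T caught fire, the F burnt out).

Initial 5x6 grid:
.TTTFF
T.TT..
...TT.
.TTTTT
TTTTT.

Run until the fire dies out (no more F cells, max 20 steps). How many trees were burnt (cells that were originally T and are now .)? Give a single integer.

Answer: 17

Derivation:
Step 1: +1 fires, +2 burnt (F count now 1)
Step 2: +2 fires, +1 burnt (F count now 2)
Step 3: +3 fires, +2 burnt (F count now 3)
Step 4: +2 fires, +3 burnt (F count now 2)
Step 5: +3 fires, +2 burnt (F count now 3)
Step 6: +4 fires, +3 burnt (F count now 4)
Step 7: +1 fires, +4 burnt (F count now 1)
Step 8: +1 fires, +1 burnt (F count now 1)
Step 9: +0 fires, +1 burnt (F count now 0)
Fire out after step 9
Initially T: 18, now '.': 29
Total burnt (originally-T cells now '.'): 17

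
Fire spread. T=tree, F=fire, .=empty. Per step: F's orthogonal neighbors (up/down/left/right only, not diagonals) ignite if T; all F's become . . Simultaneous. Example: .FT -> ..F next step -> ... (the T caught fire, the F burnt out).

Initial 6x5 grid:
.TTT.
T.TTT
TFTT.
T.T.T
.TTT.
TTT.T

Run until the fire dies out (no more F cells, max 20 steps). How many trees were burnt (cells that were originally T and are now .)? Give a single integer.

Answer: 18

Derivation:
Step 1: +2 fires, +1 burnt (F count now 2)
Step 2: +5 fires, +2 burnt (F count now 5)
Step 3: +3 fires, +5 burnt (F count now 3)
Step 4: +6 fires, +3 burnt (F count now 6)
Step 5: +1 fires, +6 burnt (F count now 1)
Step 6: +1 fires, +1 burnt (F count now 1)
Step 7: +0 fires, +1 burnt (F count now 0)
Fire out after step 7
Initially T: 20, now '.': 28
Total burnt (originally-T cells now '.'): 18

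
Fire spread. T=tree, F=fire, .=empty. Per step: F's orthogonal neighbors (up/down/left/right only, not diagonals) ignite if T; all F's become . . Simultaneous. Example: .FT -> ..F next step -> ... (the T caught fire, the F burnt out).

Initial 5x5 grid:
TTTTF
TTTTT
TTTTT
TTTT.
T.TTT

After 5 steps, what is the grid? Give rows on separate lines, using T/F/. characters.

Step 1: 2 trees catch fire, 1 burn out
  TTTF.
  TTTTF
  TTTTT
  TTTT.
  T.TTT
Step 2: 3 trees catch fire, 2 burn out
  TTF..
  TTTF.
  TTTTF
  TTTT.
  T.TTT
Step 3: 3 trees catch fire, 3 burn out
  TF...
  TTF..
  TTTF.
  TTTT.
  T.TTT
Step 4: 4 trees catch fire, 3 burn out
  F....
  TF...
  TTF..
  TTTF.
  T.TTT
Step 5: 4 trees catch fire, 4 burn out
  .....
  F....
  TF...
  TTF..
  T.TFT

.....
F....
TF...
TTF..
T.TFT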